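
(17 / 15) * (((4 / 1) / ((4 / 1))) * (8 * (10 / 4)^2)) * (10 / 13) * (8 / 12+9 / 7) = 69700 / 819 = 85.10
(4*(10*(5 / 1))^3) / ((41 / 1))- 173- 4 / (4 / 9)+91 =496269 / 41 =12104.12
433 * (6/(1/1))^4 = 561168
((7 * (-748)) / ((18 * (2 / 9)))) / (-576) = 1309 / 576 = 2.27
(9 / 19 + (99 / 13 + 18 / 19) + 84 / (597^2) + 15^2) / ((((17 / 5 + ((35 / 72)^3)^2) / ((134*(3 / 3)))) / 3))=641029561317933813596160 / 23255688671445065771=27564.42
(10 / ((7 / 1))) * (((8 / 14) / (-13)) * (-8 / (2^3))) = 0.06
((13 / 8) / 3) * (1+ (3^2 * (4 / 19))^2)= 21541 / 8664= 2.49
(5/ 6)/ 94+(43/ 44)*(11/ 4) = 6083/ 2256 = 2.70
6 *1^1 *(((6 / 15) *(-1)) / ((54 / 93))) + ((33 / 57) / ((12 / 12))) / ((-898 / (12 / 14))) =-3702949 / 895755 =-4.13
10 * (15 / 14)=75 / 7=10.71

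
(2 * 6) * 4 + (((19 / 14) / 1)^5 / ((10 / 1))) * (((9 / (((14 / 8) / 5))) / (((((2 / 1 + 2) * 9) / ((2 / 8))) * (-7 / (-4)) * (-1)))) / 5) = 12647144381 / 263533760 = 47.99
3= 3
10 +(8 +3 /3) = 19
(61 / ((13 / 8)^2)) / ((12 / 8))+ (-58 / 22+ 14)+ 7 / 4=636091 / 22308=28.51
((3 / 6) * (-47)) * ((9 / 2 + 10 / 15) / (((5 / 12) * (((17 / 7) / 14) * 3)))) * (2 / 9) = -285572 / 2295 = -124.43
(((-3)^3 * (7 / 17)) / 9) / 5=-21 / 85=-0.25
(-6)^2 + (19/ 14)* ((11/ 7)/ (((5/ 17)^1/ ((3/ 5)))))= 98859/ 2450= 40.35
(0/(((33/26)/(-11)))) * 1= 0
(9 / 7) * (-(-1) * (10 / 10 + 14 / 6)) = 30 / 7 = 4.29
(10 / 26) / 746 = 5 / 9698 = 0.00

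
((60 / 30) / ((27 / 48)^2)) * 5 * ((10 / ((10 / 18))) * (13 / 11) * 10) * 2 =1331200 / 99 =13446.46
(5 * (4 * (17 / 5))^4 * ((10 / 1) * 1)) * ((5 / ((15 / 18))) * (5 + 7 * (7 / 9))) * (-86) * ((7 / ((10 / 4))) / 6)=-4839717220352 / 1125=-4301970862.54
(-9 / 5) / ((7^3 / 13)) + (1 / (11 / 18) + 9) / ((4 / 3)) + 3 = 823197 / 75460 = 10.91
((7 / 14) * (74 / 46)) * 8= 148 / 23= 6.43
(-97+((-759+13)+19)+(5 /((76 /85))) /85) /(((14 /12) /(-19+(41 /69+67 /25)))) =1698665613 /152950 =11106.02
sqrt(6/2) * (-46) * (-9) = 414 * sqrt(3) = 717.07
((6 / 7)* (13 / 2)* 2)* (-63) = -702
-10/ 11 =-0.91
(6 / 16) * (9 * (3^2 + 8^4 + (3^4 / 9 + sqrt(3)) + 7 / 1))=27 * sqrt(3) / 8 + 111267 / 8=13914.22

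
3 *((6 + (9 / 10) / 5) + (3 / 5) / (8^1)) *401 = 1504953 / 200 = 7524.76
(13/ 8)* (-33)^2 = 14157/ 8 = 1769.62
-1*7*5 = -35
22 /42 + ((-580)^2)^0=32 /21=1.52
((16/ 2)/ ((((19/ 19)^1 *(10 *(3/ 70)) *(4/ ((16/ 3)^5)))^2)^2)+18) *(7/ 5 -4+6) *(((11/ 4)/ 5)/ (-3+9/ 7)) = -59367872481240742378097609317/ 169457721888600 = -350340319813036.63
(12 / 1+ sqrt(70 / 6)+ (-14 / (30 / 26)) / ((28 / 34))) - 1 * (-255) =255.68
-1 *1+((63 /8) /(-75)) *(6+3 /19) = -6257 /3800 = -1.65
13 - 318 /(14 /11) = -1658 /7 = -236.86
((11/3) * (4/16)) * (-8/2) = -11/3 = -3.67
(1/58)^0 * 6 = 6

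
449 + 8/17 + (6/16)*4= 15333/34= 450.97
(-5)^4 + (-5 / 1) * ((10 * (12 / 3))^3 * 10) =-3199375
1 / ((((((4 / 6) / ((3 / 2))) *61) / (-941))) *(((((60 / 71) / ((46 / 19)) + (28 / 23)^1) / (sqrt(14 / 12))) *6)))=-1536653 *sqrt(42) / 2496608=-3.99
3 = 3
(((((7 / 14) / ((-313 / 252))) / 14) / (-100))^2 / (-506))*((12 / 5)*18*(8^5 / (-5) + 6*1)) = 0.00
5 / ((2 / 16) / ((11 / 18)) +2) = 220 / 97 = 2.27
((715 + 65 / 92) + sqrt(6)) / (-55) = -13169 / 1012 - sqrt(6) / 55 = -13.06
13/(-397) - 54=-21451/397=-54.03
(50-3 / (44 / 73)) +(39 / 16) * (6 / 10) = 40907 / 880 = 46.49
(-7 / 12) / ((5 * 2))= -7 / 120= -0.06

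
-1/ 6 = -0.17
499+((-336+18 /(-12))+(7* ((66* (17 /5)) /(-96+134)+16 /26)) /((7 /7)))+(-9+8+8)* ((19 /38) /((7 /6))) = 519057 /2470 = 210.14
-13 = -13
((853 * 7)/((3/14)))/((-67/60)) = -24953.43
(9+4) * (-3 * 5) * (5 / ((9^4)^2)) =-325 / 14348907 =-0.00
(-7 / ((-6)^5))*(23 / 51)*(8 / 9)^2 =322 / 1003833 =0.00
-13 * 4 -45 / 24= -431 / 8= -53.88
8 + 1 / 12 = 97 / 12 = 8.08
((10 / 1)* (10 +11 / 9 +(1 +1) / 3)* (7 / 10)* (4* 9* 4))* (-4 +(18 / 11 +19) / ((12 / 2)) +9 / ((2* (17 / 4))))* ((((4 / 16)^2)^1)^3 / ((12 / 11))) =418691 / 313344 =1.34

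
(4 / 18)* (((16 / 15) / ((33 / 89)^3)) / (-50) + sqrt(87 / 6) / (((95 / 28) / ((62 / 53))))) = -11279504 / 121287375 + 1736* sqrt(58) / 45315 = 0.20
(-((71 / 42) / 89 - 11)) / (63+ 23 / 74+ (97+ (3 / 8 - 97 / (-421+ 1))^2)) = 25514815200 / 373341863333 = 0.07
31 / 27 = 1.15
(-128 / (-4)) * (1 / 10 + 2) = 336 / 5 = 67.20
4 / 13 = 0.31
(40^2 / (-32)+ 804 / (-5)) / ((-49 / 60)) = 258.12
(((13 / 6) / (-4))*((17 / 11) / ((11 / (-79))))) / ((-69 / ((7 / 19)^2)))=-855491 / 72335736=-0.01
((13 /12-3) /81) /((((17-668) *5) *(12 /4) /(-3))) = -23 /3163860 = -0.00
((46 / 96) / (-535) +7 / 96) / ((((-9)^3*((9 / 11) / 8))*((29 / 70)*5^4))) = -10549 / 2827608750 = -0.00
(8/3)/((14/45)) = 60/7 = 8.57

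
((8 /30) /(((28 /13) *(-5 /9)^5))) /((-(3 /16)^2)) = 7278336 /109375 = 66.54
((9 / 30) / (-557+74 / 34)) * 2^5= -34 / 1965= -0.02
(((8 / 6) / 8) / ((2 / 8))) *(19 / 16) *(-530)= -5035 / 12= -419.58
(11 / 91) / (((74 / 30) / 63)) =1485 / 481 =3.09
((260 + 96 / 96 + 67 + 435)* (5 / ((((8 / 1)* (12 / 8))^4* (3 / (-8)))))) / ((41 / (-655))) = 2498825 / 318816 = 7.84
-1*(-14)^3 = 2744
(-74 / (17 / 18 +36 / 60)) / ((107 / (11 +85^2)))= -48191760 / 14873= -3240.22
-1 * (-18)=18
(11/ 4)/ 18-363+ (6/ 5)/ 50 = -3265409/ 9000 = -362.82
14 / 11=1.27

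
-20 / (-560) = 1 / 28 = 0.04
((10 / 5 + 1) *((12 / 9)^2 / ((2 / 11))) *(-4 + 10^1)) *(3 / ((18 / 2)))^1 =176 / 3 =58.67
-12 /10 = -6 /5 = -1.20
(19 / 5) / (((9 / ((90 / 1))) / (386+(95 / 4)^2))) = 288819 / 8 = 36102.38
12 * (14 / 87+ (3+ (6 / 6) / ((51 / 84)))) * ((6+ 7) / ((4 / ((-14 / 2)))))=-1312.58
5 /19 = 0.26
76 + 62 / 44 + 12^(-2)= 122627 / 1584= 77.42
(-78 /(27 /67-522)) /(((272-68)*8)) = 0.00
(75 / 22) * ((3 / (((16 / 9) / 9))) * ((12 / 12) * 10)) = 91125 / 176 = 517.76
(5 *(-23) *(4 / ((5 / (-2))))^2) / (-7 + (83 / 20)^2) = -117760 / 4089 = -28.80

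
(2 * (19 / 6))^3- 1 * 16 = 6427 / 27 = 238.04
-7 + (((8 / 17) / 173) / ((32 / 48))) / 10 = -102929 / 14705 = -7.00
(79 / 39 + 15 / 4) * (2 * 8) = 3604 / 39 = 92.41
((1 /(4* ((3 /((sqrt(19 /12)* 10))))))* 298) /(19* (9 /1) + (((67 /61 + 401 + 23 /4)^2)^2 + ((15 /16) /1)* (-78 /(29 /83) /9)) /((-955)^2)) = 0.01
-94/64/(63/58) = -1363/1008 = -1.35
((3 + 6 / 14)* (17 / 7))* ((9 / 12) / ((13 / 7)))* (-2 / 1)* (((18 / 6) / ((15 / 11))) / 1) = -14.80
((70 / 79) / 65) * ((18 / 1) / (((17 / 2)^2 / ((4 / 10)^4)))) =0.00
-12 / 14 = -6 / 7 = -0.86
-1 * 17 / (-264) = 17 / 264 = 0.06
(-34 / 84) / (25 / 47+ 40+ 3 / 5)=-3995 / 405972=-0.01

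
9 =9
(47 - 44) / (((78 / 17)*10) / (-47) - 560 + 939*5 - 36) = 2397 / 3274321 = 0.00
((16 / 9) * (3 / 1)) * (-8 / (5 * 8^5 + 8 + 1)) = -128 / 491547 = -0.00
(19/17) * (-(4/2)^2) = -76/17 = -4.47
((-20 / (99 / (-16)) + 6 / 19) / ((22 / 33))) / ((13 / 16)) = 53392 / 8151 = 6.55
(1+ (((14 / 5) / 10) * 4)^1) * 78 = 4134 / 25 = 165.36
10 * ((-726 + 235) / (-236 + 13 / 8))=20.95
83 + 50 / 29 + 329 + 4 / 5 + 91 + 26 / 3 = 223673 / 435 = 514.19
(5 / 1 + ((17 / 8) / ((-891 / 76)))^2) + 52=181109197 / 3175524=57.03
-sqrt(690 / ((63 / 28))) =-2 * sqrt(690) / 3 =-17.51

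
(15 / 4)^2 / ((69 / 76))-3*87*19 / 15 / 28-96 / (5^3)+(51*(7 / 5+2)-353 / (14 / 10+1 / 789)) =-8410665693 / 111251000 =-75.60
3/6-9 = -17/2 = -8.50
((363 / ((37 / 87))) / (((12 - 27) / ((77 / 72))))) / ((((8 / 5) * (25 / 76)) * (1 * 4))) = -5133667 / 177600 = -28.91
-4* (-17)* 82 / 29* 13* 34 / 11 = 2464592 / 319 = 7725.99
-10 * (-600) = 6000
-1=-1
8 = 8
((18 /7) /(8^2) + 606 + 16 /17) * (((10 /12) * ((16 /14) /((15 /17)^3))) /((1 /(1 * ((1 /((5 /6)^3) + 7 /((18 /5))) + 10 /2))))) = 2606898808189 /357210000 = 7297.94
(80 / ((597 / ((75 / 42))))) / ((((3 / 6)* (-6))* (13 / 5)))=-5000 / 162981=-0.03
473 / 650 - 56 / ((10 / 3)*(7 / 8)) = -12007 / 650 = -18.47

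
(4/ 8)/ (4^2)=1/ 32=0.03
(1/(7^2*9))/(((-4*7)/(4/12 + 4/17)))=-29/629748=-0.00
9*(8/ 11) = 72/ 11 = 6.55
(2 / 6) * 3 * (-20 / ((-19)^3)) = 0.00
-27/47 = -0.57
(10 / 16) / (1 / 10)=25 / 4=6.25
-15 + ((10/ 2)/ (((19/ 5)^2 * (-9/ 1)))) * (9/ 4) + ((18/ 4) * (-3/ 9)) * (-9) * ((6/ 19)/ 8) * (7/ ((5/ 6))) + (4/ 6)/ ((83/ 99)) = -2940889/ 299630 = -9.82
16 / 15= 1.07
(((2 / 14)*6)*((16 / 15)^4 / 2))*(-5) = -65536 / 23625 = -2.77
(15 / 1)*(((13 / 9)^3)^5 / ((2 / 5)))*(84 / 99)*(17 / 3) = 304556063433840004150 / 6794407359123417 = 44824.52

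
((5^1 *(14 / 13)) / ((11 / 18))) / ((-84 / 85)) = -1275 / 143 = -8.92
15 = 15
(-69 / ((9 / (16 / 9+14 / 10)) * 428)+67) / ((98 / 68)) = 65755507 / 1415610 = 46.45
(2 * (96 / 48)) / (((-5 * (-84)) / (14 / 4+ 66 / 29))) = 67 / 1218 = 0.06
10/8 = 5/4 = 1.25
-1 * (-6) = 6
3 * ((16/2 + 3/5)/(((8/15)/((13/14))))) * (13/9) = 7267/112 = 64.88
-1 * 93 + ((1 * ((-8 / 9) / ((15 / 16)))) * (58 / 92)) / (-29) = -288701 / 3105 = -92.98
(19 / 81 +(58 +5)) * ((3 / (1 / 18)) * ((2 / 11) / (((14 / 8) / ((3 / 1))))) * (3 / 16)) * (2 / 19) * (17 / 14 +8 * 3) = 5424198 / 10241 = 529.66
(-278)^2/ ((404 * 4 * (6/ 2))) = 19321/ 1212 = 15.94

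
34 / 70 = 0.49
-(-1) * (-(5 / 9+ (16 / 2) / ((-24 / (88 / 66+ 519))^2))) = -2437081 / 648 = -3760.93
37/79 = 0.47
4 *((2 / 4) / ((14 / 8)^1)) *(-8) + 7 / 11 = -655 / 77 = -8.51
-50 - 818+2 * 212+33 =-411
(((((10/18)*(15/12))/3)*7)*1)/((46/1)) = 175/4968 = 0.04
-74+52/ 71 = -5202/ 71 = -73.27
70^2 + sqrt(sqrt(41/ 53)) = 41^(1/ 4) * 53^(3/ 4)/ 53 + 4900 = 4900.94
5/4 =1.25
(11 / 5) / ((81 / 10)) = 22 / 81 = 0.27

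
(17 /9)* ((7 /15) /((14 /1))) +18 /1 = 4877 /270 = 18.06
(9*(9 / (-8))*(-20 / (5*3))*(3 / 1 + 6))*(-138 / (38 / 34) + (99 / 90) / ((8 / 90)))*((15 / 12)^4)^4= -626150665283203125 / 1305670057984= -479562.71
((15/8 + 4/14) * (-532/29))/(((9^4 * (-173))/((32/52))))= 9196/427914981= 0.00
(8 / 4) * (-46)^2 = 4232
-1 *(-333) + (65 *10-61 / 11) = 10752 / 11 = 977.45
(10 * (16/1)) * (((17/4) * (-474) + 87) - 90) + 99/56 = -18076701/56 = -322798.23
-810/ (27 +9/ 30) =-2700/ 91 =-29.67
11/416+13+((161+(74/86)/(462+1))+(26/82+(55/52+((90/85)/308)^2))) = 102057079758816935/581843151713824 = 175.40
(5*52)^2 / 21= 67600 / 21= 3219.05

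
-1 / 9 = -0.11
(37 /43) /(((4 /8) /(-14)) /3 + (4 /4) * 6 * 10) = 3108 /216677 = 0.01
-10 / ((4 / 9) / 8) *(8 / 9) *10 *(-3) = 4800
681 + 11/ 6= 4097/ 6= 682.83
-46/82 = -23/41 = -0.56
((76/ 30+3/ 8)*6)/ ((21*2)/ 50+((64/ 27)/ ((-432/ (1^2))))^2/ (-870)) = 80680715415/ 3883770668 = 20.77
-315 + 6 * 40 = -75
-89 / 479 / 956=-89 / 457924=-0.00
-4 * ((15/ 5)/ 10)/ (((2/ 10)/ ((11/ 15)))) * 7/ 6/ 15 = -77/ 225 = -0.34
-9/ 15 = -3/ 5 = -0.60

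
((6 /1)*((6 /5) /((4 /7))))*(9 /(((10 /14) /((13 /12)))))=17199 /100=171.99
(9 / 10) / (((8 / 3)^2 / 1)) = 81 / 640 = 0.13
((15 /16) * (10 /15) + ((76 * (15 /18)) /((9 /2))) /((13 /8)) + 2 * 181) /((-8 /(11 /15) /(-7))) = 80277967 /336960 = 238.24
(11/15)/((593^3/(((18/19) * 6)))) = 396/19810146415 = 0.00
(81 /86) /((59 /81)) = 1.29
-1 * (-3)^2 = -9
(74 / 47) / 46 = 37 / 1081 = 0.03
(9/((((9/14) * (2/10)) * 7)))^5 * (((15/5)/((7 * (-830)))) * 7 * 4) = -120000/83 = -1445.78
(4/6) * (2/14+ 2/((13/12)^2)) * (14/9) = 8740/4563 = 1.92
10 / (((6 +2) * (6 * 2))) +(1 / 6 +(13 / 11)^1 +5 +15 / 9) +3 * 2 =2485 / 176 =14.12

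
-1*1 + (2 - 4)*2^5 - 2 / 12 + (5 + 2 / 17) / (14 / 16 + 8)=-467761 / 7242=-64.59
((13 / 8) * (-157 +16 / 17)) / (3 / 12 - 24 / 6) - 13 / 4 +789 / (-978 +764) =60.69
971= 971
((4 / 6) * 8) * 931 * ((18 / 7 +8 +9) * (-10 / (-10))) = 291536 / 3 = 97178.67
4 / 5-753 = -3761 / 5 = -752.20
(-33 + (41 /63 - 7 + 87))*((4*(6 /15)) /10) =12008 /1575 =7.62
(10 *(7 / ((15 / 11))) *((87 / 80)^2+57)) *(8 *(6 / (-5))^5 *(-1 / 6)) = 774155151 / 78125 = 9909.19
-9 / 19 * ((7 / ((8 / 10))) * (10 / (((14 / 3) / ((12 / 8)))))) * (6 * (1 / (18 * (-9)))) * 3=225 / 152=1.48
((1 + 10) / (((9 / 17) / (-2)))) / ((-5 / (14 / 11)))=476 / 45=10.58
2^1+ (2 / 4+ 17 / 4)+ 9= 63 / 4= 15.75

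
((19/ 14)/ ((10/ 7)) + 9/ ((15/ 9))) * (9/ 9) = 127/ 20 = 6.35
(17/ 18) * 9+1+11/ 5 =117/ 10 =11.70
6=6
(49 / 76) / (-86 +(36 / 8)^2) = -49 / 4997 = -0.01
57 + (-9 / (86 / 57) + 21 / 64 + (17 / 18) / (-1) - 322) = -6726529 / 24768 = -271.58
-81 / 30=-27 / 10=-2.70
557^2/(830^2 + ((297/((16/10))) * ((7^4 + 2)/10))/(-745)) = 3698168080/8210974309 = 0.45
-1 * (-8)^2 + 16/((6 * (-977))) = -187592/2931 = -64.00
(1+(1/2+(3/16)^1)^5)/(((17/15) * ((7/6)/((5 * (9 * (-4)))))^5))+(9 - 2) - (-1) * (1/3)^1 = -2440803561505119449/27429024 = -88986161574.87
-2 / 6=-1 / 3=-0.33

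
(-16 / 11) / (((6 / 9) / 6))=-144 / 11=-13.09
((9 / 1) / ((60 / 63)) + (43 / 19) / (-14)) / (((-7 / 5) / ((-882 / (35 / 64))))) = 7115616 / 665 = 10700.17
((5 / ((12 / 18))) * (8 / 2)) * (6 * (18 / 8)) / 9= 45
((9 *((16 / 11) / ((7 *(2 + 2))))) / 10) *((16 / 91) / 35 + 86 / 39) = 126708 / 1226225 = 0.10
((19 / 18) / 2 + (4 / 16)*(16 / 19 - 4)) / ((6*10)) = -179 / 41040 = -0.00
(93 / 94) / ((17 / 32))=1488 / 799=1.86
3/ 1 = 3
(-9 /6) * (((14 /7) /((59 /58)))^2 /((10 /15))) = -30276 /3481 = -8.70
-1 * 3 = -3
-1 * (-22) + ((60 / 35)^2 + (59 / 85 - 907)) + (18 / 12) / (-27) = -66080257 / 74970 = -881.42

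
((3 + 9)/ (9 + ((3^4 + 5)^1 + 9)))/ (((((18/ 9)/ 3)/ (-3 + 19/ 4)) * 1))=63/ 208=0.30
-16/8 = -2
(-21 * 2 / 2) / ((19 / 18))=-378 / 19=-19.89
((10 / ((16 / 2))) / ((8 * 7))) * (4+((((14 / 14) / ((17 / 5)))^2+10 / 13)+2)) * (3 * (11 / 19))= 4249905 / 15989792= 0.27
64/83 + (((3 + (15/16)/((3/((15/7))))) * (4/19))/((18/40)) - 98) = -95.51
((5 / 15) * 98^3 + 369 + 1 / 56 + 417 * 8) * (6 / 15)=10665839 / 84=126974.27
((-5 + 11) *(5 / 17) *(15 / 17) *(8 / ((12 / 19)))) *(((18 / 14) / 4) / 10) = 2565 / 4046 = 0.63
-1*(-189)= 189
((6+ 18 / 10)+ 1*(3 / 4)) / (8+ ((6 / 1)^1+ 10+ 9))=57 / 220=0.26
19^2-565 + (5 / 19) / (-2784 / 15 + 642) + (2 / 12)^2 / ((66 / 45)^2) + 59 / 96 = -51213782425 / 251823264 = -203.37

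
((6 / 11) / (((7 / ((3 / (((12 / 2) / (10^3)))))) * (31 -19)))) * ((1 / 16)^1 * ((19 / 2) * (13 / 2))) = 30875 / 2464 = 12.53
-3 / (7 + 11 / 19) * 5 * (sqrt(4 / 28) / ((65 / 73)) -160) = 950 / 3 -1387 * sqrt(7) / 4368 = 315.83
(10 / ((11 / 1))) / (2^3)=5 / 44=0.11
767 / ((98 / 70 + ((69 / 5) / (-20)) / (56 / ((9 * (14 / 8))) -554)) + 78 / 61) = 23178279800 / 80986241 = 286.20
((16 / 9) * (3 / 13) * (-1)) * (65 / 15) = -16 / 9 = -1.78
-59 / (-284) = 59 / 284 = 0.21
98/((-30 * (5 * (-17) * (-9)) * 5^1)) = -49/57375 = -0.00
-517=-517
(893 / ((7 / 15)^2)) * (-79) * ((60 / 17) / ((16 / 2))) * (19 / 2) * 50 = -113095659375 / 1666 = -67884549.44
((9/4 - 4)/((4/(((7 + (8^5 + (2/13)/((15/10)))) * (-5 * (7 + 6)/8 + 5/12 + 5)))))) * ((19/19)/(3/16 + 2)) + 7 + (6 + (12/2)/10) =6396041/360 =17766.78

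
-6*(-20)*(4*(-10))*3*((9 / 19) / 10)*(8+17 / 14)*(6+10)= -13374720 / 133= -100561.80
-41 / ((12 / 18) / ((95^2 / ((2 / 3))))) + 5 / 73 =-832556.18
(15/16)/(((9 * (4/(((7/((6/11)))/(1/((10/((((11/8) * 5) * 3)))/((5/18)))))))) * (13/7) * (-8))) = -49/1248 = -0.04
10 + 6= 16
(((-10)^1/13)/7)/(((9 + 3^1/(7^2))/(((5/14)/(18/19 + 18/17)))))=-8075/3740256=-0.00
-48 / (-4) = 12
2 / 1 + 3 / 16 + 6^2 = 611 / 16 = 38.19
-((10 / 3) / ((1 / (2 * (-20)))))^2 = -160000 / 9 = -17777.78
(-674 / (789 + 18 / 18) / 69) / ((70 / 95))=-6403 / 381570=-0.02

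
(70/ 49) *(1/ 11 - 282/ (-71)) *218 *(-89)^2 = 54790665940/ 5467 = 10022071.69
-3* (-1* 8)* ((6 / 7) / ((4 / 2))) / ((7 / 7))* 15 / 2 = 540 / 7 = 77.14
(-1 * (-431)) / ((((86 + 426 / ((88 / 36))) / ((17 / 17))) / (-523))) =-2479543 / 2863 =-866.06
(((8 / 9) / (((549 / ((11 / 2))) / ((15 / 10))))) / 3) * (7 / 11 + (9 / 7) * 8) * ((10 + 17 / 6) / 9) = 9251 / 133407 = 0.07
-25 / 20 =-5 / 4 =-1.25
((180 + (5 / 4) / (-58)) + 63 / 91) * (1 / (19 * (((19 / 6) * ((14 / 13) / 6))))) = 4904127 / 293132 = 16.73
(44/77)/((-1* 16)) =-0.04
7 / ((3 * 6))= 7 / 18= 0.39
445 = 445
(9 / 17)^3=0.15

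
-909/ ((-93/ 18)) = 5454/ 31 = 175.94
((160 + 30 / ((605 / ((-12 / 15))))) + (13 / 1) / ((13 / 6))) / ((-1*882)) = -50203 / 266805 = -0.19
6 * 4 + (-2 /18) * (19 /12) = 2573 /108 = 23.82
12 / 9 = 4 / 3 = 1.33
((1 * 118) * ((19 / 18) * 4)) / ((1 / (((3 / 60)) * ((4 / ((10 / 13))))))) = 29146 / 225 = 129.54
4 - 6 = -2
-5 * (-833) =4165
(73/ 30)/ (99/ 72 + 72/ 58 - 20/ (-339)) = 956884/ 1052065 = 0.91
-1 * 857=-857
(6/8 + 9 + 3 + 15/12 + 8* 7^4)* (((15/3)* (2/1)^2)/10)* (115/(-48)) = -1105265/12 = -92105.42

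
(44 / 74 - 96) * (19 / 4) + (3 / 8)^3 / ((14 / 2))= -60093721 / 132608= -453.17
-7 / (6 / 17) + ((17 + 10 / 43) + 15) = 3199 / 258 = 12.40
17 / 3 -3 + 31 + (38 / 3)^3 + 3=2068.96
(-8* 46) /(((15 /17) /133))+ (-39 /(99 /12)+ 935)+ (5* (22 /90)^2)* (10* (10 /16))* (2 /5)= -485941127 /8910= -54538.85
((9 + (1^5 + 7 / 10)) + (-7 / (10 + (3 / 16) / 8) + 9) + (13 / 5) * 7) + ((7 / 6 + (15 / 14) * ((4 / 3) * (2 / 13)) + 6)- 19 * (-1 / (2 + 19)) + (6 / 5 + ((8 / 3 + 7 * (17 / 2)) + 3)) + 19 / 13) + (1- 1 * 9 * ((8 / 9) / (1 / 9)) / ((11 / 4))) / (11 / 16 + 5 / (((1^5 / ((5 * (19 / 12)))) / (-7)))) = 57971472788363 / 511157476830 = 113.41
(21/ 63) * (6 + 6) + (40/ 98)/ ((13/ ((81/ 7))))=19456/ 4459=4.36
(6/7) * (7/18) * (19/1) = 19/3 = 6.33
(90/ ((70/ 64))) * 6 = 3456/ 7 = 493.71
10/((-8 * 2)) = -5/8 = -0.62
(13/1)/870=13/870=0.01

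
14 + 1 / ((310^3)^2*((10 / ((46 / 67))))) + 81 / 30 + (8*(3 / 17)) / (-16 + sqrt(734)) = 12*sqrt(734) / 4063 + 20230445388811253593449 / 1207985697727505000000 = 16.83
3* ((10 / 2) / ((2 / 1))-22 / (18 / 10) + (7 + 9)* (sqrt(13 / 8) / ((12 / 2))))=-175 / 6 + 2* sqrt(26)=-18.97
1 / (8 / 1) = 1 / 8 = 0.12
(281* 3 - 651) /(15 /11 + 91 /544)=1148928 /9161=125.42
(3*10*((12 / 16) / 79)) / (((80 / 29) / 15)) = 3915 / 2528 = 1.55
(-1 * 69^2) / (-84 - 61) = 32.83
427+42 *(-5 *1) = 217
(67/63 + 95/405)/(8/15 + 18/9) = 1840/3591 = 0.51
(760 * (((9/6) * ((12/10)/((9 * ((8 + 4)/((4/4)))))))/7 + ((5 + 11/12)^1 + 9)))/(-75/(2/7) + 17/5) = -2381080/54411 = -43.76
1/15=0.07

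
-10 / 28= -5 / 14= -0.36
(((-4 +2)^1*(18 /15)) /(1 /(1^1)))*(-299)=3588 /5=717.60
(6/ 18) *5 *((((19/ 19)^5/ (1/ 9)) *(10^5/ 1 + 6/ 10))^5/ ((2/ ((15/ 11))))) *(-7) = -12917356263712636650736202057942349/ 2750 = -4697220459531867872994983000000.00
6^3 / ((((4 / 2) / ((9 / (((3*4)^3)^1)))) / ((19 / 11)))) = 171 / 176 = 0.97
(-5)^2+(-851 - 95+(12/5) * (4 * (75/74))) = -33717/37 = -911.27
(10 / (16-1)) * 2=4 / 3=1.33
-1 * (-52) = 52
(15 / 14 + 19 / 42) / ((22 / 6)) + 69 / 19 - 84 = -116971 / 1463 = -79.95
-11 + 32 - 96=-75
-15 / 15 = -1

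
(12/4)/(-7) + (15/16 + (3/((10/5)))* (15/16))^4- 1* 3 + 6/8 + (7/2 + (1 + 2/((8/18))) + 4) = 297243991/7340032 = 40.50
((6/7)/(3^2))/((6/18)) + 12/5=94/35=2.69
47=47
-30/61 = -0.49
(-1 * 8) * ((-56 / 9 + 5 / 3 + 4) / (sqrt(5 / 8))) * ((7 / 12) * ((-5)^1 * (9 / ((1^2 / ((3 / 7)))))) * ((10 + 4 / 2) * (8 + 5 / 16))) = -1995 * sqrt(10) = -6308.74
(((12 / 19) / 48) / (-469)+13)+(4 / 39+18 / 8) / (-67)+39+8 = 41679055 / 695058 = 59.96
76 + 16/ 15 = 1156/ 15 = 77.07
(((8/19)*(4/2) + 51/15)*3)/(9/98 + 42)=39494/130625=0.30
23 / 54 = 0.43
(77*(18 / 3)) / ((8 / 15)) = 3465 / 4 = 866.25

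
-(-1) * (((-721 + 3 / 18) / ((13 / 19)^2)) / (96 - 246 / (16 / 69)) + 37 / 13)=4.44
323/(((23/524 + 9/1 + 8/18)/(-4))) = -6093072/44747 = -136.17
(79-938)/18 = -47.72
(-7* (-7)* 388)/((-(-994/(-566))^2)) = -31074532/5041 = -6164.36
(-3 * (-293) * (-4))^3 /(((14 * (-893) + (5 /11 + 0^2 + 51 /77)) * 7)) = 6640591848 /13369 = 496715.67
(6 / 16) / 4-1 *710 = -22717 / 32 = -709.91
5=5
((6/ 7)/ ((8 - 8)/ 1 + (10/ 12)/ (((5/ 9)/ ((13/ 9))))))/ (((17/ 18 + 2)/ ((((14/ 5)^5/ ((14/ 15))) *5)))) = 10668672/ 86125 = 123.87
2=2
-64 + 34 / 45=-2846 / 45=-63.24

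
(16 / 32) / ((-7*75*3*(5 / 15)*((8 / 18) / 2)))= -3 / 700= -0.00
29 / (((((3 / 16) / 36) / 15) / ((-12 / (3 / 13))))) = -4343040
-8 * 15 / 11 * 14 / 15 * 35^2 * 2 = -274400 / 11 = -24945.45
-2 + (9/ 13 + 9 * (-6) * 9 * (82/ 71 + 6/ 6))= -967861/ 923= -1048.60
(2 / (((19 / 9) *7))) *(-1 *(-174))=3132 / 133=23.55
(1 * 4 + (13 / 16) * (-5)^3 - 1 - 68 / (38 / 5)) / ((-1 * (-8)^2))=32683 / 19456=1.68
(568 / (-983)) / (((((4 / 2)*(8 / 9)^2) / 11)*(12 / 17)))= -358479 / 62912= -5.70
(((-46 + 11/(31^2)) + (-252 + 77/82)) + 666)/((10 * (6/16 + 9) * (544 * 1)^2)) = 1938269/145752179200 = 0.00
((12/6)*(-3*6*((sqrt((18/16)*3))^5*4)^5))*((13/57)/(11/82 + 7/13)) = -3120017183918720728227*sqrt(6)/152370675712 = -50156961328.71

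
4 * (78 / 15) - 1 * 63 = -211 / 5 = -42.20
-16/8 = -2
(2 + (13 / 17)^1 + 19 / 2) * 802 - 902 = 151883 / 17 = 8934.29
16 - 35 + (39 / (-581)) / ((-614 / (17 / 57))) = -128780753 / 6777946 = -19.00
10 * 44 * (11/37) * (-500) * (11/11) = -2420000/37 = -65405.41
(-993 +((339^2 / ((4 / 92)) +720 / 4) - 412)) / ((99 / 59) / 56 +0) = 793548112 / 9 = 88172012.44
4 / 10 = 2 / 5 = 0.40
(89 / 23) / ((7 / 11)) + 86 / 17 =11.14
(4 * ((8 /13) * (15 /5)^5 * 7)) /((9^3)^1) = 224 /39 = 5.74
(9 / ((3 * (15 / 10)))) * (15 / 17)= 30 / 17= 1.76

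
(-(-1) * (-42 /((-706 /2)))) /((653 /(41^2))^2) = 118681962 /150522377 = 0.79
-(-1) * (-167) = -167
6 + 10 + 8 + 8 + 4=36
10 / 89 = 0.11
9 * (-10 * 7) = -630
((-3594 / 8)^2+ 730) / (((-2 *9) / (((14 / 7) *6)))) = -3240889 / 24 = -135037.04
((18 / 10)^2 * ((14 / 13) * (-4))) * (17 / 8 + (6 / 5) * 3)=-129843 / 1625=-79.90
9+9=18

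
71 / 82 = 0.87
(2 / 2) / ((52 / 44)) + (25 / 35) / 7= 604 / 637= 0.95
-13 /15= -0.87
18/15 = 6/5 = 1.20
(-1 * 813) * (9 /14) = -522.64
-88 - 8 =-96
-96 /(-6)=16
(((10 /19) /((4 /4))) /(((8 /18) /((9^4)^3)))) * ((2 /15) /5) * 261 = 221142327064623 /95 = 2327813969101.29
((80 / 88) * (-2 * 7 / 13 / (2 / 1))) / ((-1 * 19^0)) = 70 / 143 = 0.49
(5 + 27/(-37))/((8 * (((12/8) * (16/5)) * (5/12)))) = 79/296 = 0.27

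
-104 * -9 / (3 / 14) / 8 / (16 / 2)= 273 / 4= 68.25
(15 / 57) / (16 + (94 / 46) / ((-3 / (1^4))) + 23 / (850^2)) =249262500 / 14509997653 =0.02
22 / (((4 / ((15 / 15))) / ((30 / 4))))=165 / 4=41.25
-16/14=-8/7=-1.14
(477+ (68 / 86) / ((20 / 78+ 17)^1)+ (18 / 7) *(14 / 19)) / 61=263341155 / 33540301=7.85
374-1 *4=370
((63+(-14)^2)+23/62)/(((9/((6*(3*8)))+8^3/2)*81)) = 0.01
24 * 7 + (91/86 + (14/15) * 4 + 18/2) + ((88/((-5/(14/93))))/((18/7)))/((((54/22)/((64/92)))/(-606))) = 26727533047/74501370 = 358.75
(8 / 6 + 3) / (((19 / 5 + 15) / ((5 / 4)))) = 325 / 1128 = 0.29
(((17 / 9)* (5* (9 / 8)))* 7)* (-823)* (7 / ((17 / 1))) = -201635 / 8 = -25204.38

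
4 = 4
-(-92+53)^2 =-1521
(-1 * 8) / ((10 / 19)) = -76 / 5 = -15.20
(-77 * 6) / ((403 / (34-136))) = 47124 / 403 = 116.93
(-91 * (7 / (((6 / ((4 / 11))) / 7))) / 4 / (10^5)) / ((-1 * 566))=4459 / 3735600000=0.00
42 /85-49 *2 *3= -24948 /85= -293.51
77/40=1.92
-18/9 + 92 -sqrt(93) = 90 -sqrt(93) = 80.36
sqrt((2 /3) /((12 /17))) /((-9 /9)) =-sqrt(34) /6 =-0.97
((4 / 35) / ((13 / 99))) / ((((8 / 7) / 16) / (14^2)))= 155232 / 65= 2388.18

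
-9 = -9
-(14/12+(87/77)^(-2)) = -29519/15138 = -1.95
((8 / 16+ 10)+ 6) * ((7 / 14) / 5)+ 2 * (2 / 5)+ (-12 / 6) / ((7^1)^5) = 823503 / 336140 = 2.45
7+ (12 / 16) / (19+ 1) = 563 / 80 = 7.04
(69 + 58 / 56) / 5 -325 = -43539 / 140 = -310.99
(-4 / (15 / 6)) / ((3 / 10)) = -16 / 3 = -5.33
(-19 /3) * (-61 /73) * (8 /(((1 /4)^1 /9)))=111264 /73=1524.16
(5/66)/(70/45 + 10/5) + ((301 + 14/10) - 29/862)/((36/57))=478.77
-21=-21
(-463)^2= 214369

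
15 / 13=1.15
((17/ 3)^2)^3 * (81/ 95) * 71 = 1713767399/ 855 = 2004406.31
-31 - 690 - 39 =-760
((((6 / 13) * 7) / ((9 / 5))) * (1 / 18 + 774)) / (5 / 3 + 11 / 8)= 3901240 / 8541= 456.77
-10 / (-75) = 2 / 15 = 0.13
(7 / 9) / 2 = 7 / 18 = 0.39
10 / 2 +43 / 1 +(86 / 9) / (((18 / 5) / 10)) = 6038 / 81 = 74.54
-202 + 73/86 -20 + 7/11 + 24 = -185903/946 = -196.51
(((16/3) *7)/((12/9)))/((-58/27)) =-378/29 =-13.03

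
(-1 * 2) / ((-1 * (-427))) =-2 / 427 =-0.00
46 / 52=23 / 26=0.88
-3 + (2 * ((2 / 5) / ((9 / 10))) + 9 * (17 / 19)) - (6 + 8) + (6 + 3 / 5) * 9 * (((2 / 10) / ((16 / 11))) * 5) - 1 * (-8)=557857 / 13680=40.78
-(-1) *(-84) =-84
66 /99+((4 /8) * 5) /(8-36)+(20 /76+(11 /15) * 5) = 14387 /3192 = 4.51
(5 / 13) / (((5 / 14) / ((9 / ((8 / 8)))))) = 126 / 13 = 9.69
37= 37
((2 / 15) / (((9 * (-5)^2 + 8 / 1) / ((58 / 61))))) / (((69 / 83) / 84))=269584 / 4903485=0.05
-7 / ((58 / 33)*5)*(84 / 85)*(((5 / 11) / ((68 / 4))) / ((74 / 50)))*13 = -57330 / 310097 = -0.18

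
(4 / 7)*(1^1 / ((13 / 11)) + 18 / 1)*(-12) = -1680 / 13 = -129.23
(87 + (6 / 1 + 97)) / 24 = 95 / 12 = 7.92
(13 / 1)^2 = 169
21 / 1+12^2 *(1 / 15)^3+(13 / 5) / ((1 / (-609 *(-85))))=50478766 / 375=134610.04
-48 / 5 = -9.60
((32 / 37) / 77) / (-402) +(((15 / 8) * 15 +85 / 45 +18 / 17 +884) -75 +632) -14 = 340665256795 / 233640792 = 1458.07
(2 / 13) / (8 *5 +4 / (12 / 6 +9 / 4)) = 17 / 4524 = 0.00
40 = 40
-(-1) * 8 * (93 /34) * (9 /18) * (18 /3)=1116 /17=65.65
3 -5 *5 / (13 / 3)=-36 / 13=-2.77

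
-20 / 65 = -4 / 13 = -0.31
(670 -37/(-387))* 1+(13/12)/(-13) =1037179/1548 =670.01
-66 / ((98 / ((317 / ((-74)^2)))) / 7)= -10461 / 38332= -0.27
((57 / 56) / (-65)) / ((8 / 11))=-627 / 29120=-0.02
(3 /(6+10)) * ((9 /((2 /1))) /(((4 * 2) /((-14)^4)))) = 64827 /16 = 4051.69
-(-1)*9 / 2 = 9 / 2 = 4.50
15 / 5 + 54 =57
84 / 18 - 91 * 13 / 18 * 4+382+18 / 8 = 4537 / 36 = 126.03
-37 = -37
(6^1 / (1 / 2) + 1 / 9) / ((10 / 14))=763 / 45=16.96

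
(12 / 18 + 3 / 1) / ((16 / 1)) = 11 / 48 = 0.23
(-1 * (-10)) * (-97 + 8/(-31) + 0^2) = -30150/31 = -972.58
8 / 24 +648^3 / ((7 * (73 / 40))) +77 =32651853592 / 1533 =21299317.41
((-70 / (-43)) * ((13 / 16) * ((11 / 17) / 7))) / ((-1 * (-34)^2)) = -715 / 6760288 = -0.00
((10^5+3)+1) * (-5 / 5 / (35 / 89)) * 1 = -8900356 / 35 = -254295.89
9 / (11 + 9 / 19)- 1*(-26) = 5839 / 218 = 26.78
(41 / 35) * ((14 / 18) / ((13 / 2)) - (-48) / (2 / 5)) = 576214 / 4095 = 140.71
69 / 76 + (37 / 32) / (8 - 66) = 31313 / 35264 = 0.89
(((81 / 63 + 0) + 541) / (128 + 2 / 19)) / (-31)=-36062 / 264089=-0.14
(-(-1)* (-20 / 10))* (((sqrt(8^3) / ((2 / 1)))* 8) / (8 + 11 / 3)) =-384* sqrt(2) / 35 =-15.52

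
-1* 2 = -2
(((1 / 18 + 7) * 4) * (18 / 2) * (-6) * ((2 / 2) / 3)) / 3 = -508 / 3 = -169.33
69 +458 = 527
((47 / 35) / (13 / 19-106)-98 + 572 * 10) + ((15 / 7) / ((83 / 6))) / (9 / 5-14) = 1993480243001 / 354587205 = 5621.97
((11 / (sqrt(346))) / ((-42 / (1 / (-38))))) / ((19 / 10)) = 55 * sqrt(346) / 5246052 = 0.00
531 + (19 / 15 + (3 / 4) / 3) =31951 / 60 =532.52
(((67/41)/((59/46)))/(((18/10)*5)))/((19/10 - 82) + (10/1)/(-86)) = -1325260/750947103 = -0.00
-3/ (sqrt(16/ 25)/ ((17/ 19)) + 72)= -255/ 6196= -0.04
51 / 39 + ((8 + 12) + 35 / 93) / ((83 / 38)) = 1067353 / 100347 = 10.64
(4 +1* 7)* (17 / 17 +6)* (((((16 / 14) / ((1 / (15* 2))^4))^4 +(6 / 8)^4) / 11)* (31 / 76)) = 13992705140981760000000006028911 / 6673408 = 2096785501647997544882616.00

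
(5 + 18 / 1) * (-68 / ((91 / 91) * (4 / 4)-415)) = 34 / 9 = 3.78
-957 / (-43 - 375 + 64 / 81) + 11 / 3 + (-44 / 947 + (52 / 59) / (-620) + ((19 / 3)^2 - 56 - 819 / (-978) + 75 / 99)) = -19791438284604014 / 2361381148810035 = -8.38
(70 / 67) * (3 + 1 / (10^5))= 2100007 / 670000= 3.13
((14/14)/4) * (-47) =-47/4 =-11.75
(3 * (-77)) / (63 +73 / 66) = -15246 / 4231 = -3.60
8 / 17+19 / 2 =9.97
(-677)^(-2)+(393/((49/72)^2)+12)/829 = 1.04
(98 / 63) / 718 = 7 / 3231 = 0.00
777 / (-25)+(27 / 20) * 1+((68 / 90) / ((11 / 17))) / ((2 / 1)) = -288547 / 9900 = -29.15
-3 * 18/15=-18/5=-3.60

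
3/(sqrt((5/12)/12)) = 36 * sqrt(5)/5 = 16.10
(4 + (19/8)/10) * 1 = 339/80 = 4.24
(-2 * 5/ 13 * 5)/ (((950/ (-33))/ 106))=3498/ 247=14.16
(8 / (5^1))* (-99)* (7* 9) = -49896 / 5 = -9979.20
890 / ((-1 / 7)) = -6230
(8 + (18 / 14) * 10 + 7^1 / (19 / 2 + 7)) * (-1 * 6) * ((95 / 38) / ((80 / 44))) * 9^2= -99549 / 7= -14221.29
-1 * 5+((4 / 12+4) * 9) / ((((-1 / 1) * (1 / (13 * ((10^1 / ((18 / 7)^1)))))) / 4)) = -23675 / 3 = -7891.67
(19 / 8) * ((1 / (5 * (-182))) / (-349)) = 19 / 2540720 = 0.00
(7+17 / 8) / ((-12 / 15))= -365 / 32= -11.41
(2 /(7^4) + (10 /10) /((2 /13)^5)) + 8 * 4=893933181 /76832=11634.91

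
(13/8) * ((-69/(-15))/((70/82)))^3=10901303491/42875000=254.26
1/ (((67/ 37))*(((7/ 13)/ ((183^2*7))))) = 16108209/ 67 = 240421.03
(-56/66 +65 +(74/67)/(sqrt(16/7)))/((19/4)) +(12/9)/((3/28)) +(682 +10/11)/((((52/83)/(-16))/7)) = -2984664292/24453 +74 * sqrt(7)/1273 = -122057.03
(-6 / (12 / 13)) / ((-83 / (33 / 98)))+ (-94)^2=143744477 / 16268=8836.03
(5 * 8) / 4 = 10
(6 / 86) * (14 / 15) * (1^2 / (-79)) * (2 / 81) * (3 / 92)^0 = -28 / 1375785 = -0.00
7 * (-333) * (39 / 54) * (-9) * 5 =151515 / 2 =75757.50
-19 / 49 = -0.39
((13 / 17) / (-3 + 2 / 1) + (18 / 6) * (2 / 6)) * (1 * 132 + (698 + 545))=5500 / 17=323.53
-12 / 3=-4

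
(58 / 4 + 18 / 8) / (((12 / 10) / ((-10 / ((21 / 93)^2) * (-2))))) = 1609675 / 294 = 5475.09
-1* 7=-7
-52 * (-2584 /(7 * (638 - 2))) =33592 /1113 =30.18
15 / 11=1.36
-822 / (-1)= 822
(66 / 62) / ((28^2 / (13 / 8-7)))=-1419 / 194432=-0.01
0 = 0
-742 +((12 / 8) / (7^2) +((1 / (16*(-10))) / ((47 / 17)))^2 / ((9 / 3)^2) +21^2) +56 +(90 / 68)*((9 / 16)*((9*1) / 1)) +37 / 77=-1108936618338293 / 4663541836800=-237.79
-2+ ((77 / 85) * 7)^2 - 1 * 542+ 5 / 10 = -7272533 / 14450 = -503.29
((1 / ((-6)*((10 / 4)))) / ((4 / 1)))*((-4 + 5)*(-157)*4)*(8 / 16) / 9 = 157 / 270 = 0.58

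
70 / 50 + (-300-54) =-1763 / 5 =-352.60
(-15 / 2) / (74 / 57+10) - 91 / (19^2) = -425863 / 464968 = -0.92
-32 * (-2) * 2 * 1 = 128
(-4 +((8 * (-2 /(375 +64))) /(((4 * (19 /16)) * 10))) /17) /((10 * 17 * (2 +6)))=-708993 /241054900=-0.00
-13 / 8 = -1.62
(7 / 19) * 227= 1589 / 19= 83.63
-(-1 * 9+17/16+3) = 4.94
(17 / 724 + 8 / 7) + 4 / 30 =98801 / 76020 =1.30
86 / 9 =9.56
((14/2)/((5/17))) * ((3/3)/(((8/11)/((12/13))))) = 3927/130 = 30.21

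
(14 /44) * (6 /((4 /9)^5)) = 1240029 /11264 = 110.09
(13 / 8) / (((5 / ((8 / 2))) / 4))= 26 / 5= 5.20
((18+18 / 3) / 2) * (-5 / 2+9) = 78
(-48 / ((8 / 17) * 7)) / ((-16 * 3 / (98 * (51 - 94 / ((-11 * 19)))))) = 1279607 / 836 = 1530.63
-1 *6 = -6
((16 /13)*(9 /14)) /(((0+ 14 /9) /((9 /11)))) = 0.42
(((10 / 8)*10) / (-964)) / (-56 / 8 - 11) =0.00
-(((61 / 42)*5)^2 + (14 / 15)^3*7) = -38649143 / 661500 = -58.43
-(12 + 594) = -606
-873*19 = -16587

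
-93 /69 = -31 /23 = -1.35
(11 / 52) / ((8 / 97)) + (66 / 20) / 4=7051 / 2080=3.39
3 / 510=1 / 170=0.01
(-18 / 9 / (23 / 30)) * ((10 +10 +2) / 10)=-132 / 23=-5.74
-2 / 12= -1 / 6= -0.17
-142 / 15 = -9.47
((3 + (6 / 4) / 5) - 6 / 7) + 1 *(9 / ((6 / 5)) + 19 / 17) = 6581 / 595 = 11.06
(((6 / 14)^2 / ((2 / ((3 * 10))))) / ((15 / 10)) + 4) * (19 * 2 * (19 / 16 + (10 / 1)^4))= 434771623 / 196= 2218222.57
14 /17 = 0.82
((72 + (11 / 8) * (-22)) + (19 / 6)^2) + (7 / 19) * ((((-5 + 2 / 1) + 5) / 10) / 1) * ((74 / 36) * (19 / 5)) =7853 / 150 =52.35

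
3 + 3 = 6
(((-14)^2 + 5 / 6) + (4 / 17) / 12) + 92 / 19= 130295 / 646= 201.70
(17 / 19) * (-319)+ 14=-5157 / 19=-271.42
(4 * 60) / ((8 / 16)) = 480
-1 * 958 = -958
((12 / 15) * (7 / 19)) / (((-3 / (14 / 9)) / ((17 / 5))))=-6664 / 12825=-0.52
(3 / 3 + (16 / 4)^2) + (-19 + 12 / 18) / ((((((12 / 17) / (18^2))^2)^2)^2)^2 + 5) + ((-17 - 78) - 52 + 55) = -1526735208775906572947292725508210746599025535 / 19407650959015761520516432951375560338123206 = -78.67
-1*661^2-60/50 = -2184611/5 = -436922.20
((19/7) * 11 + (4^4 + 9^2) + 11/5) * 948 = 12245316/35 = 349866.17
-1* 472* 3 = -1416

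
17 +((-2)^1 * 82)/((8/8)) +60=-87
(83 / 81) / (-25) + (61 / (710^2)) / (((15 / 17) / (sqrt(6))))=-83 / 2025 + 1037 * sqrt(6) / 7561500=-0.04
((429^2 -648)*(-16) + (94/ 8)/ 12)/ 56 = -140845777/ 2688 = -52397.98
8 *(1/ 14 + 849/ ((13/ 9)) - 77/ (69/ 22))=28295180/ 6279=4506.32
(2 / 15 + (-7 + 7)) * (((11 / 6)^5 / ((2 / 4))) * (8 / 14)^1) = 161051 / 51030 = 3.16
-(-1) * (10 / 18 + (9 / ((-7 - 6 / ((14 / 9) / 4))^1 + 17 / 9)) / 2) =7837 / 23292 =0.34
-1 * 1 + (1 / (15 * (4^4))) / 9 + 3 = 69121 / 34560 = 2.00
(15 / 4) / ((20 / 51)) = 153 / 16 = 9.56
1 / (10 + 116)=1 / 126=0.01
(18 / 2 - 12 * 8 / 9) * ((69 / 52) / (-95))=23 / 988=0.02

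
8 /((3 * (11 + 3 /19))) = 38 /159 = 0.24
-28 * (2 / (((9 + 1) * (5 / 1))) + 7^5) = -11764928 / 25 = -470597.12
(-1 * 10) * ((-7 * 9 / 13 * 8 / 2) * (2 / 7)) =720 / 13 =55.38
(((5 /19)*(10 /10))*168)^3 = 592704000 /6859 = 86412.60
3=3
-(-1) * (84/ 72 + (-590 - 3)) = -3551/ 6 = -591.83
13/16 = 0.81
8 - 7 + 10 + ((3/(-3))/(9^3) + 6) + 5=22.00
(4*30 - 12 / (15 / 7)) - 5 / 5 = 113.40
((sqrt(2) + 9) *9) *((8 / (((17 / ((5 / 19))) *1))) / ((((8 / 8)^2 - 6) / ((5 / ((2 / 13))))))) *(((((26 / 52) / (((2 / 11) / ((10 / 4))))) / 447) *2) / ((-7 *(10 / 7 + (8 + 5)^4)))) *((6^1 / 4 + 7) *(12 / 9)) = 7150 *sqrt(2) / 566021647 + 64350 / 566021647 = 0.00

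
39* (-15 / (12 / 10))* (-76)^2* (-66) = 185842800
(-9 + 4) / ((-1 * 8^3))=5 / 512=0.01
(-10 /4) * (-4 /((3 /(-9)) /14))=-420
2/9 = 0.22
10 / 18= 5 / 9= 0.56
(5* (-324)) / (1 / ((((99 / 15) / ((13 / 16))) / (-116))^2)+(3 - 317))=28226880 / 1917911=14.72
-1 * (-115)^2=-13225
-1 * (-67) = 67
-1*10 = -10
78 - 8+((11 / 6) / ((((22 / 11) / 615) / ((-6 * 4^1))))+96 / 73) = -982484 / 73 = -13458.68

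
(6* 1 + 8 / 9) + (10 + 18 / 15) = 814 / 45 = 18.09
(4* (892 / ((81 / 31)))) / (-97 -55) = -8.98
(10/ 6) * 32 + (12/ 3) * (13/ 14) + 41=2059/ 21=98.05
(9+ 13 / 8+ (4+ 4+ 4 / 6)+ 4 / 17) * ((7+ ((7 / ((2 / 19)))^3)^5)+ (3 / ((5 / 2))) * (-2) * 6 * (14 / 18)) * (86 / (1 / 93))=3827098018793060020197199262164929053227 / 11141120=343511067001617433453476800000000.00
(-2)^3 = -8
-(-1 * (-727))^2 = -528529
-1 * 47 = -47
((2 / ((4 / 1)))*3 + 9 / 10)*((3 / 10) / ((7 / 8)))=0.82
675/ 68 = 9.93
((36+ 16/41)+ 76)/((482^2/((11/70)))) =6336/83346235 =0.00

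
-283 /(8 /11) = -3113 /8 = -389.12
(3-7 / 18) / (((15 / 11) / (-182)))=-47047 / 135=-348.50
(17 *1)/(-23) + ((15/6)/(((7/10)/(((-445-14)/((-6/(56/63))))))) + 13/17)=664770/2737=242.88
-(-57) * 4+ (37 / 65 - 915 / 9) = 24746 / 195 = 126.90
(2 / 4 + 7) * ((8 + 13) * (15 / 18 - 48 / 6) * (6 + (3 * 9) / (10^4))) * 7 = -47428.83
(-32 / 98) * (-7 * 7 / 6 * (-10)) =-80 / 3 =-26.67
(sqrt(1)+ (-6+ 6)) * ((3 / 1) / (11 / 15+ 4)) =45 / 71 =0.63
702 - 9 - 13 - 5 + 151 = 826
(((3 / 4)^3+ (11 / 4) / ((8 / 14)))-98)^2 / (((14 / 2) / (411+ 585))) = 8776744281 / 7168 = 1224434.19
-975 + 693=-282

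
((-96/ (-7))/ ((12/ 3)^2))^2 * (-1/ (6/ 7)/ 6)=-0.14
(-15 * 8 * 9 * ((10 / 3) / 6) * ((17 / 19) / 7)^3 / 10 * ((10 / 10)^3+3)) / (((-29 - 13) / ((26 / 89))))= 5109520 / 1465692851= 0.00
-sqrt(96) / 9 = -4 * sqrt(6) / 9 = -1.09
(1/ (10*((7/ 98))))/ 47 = 7/ 235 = 0.03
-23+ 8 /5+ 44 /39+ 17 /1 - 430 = -84488 /195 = -433.27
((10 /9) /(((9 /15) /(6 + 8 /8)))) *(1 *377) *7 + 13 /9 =923689 /27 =34210.70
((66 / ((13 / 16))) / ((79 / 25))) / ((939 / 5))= 44000 / 321451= 0.14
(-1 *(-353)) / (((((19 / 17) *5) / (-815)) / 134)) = -131073842 / 19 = -6898623.26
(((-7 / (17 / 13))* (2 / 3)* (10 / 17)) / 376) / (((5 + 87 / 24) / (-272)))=29120 / 165393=0.18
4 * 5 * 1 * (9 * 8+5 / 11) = 15940 / 11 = 1449.09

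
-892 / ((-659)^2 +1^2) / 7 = -446 / 1519987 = -0.00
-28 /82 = -0.34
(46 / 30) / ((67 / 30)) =0.69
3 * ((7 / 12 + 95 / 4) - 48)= -71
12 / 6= 2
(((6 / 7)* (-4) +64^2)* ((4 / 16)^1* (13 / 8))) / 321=46553 / 8988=5.18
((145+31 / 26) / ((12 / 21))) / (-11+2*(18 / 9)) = -3801 / 104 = -36.55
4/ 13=0.31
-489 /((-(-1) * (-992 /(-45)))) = -22005 /992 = -22.18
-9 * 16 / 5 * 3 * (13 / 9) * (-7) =4368 / 5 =873.60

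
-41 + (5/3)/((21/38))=-2393/63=-37.98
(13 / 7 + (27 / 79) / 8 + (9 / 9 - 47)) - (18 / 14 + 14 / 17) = -3475315 / 75208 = -46.21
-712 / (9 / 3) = -712 / 3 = -237.33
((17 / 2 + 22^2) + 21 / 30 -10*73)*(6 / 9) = -2368 / 15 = -157.87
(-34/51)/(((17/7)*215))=-14/10965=-0.00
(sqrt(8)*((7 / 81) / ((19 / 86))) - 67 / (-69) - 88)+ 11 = -5246 / 69+ 1204*sqrt(2) / 1539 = -74.92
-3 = -3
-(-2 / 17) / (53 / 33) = 66 / 901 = 0.07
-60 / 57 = -20 / 19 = -1.05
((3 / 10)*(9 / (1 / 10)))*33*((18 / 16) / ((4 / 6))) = 24057 / 16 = 1503.56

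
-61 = -61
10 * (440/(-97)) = -4400/97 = -45.36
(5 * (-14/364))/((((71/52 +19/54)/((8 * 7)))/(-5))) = 75600/2411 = 31.36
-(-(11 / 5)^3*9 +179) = -10396 / 125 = -83.17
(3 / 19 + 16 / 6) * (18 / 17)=966 / 323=2.99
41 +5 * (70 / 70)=46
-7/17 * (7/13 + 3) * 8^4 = -1318912/221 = -5967.93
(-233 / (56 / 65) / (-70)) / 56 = 0.07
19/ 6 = 3.17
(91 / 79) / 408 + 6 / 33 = 65465 / 354552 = 0.18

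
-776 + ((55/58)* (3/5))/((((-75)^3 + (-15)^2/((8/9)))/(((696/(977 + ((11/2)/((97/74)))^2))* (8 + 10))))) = -151200807364568/194846396975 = -776.00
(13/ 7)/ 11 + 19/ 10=1593/ 770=2.07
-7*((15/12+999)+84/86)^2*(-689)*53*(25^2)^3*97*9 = 1615731546562254059326171875/29584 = 54615046868653801356347.08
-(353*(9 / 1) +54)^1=-3231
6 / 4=3 / 2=1.50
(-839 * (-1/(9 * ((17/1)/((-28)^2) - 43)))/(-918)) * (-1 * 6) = -657776/46398015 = -0.01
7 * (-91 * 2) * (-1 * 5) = 6370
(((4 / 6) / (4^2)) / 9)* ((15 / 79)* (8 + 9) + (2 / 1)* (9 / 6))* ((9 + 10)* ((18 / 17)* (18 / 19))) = 738 / 1343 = 0.55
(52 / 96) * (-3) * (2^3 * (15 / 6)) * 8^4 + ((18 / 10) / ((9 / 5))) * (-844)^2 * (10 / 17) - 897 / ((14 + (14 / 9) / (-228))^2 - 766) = 285902.75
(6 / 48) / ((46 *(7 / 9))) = 9 / 2576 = 0.00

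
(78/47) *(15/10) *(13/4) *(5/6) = 2535/376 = 6.74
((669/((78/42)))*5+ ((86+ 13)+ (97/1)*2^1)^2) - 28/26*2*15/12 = 87647.46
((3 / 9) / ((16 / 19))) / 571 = 19 / 27408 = 0.00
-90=-90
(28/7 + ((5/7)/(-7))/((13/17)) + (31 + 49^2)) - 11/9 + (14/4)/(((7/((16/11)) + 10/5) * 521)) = 792650733872/325571337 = 2434.65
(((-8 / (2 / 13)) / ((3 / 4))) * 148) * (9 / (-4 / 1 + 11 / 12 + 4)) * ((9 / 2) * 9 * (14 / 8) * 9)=-706908384 / 11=-64264398.55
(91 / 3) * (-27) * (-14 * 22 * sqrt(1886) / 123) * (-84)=-7063056 * sqrt(1886) / 41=-7481344.22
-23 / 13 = -1.77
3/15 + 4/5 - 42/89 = 47/89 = 0.53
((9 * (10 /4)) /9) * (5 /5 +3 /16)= 95 /32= 2.97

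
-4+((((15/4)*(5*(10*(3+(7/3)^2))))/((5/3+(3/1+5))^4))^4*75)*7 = -3.43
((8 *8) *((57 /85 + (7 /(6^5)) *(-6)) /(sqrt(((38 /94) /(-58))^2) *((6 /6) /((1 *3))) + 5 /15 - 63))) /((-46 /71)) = 28364940484 /27050676165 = 1.05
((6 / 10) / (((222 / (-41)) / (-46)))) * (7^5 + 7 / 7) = 15849944 / 185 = 85675.37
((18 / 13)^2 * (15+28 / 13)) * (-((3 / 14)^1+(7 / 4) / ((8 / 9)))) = -8832807 / 123032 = -71.79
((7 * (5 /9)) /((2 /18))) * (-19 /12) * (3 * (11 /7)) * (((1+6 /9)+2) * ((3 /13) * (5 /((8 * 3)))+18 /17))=-22495715 /21216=-1060.32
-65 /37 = -1.76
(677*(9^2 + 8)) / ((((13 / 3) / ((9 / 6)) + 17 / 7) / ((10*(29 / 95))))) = 220164462 / 6365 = 34589.86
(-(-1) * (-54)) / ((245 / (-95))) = 1026 / 49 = 20.94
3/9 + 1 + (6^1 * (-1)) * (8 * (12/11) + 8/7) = -13372/231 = -57.89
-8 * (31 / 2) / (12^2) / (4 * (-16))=31 / 2304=0.01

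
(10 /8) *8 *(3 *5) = 150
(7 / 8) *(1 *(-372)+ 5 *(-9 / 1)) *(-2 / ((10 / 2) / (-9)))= -26271 / 20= -1313.55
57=57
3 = 3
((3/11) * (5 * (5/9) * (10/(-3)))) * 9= -250/11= -22.73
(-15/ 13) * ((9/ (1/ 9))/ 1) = -1215/ 13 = -93.46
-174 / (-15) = 11.60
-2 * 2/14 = -2/7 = -0.29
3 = 3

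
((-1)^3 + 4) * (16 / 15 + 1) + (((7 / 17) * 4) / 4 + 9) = 1327 / 85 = 15.61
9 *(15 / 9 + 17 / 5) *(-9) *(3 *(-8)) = 9849.60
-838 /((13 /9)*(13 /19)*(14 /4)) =-286596 /1183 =-242.26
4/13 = 0.31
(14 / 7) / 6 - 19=-56 / 3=-18.67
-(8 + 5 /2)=-21 /2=-10.50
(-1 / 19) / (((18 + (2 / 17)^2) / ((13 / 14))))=-3757 / 1384796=-0.00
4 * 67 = 268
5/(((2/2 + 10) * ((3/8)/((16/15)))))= 128/99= 1.29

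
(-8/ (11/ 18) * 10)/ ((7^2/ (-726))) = 95040/ 49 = 1939.59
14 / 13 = 1.08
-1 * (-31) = 31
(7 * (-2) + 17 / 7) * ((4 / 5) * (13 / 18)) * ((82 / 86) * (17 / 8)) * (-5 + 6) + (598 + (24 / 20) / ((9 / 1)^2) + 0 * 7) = 18999901 / 32508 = 584.47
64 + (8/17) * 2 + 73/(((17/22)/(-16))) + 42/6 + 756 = -11621/17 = -683.59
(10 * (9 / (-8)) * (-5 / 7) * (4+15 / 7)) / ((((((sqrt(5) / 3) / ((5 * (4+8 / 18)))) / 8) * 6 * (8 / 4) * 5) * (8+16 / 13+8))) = 13975 * sqrt(5) / 2744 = 11.39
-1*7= -7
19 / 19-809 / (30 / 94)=-38008 / 15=-2533.87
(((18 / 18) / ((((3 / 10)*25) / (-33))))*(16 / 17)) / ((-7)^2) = -352 / 4165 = -0.08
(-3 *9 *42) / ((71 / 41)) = -46494 / 71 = -654.85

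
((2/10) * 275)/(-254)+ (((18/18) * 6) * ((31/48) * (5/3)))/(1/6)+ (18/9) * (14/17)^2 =39.89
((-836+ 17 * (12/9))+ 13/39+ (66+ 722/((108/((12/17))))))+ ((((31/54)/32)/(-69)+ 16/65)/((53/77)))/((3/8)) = -1941211621067/2618558280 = -741.33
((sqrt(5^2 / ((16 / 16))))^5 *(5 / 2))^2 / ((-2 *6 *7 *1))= -244140625 / 336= -726609.00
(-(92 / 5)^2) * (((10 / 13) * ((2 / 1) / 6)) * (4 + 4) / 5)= -135424 / 975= -138.90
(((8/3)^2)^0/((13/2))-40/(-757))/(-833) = -2034/8197553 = -0.00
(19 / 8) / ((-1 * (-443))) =19 / 3544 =0.01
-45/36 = -5/4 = -1.25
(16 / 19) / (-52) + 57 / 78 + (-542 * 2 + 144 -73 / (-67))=-31052407 / 33098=-938.20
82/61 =1.34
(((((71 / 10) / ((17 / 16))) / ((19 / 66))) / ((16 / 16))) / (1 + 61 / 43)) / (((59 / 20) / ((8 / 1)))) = 6447936 / 247741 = 26.03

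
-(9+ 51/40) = -411/40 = -10.28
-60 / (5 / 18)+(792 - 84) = 492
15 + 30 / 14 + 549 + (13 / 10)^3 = 3978379 / 7000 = 568.34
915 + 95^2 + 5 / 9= 89465 / 9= 9940.56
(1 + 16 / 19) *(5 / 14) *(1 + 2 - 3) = 0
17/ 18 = 0.94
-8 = -8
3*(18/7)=54/7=7.71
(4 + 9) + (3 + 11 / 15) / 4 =209 / 15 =13.93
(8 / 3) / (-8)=-1 / 3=-0.33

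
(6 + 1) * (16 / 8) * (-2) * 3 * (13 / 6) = -182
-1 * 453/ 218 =-453/ 218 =-2.08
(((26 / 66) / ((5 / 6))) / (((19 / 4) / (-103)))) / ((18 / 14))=-74984 / 9405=-7.97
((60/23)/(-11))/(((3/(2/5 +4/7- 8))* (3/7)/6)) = 1968/253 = 7.78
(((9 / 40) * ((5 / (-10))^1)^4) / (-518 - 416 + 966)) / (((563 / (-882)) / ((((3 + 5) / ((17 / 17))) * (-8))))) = 3969 / 90080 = 0.04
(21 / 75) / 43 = 7 / 1075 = 0.01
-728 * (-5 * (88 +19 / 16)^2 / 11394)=926529695 / 364608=2541.17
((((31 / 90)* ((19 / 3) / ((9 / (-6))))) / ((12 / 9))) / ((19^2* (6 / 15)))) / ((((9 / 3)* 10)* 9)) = -31 / 1108080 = -0.00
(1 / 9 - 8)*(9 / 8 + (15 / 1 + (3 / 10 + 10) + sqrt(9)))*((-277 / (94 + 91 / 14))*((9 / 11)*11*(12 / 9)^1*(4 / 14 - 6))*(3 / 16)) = -23148059 / 2814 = -8226.03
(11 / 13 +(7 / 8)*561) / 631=51139 / 65624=0.78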